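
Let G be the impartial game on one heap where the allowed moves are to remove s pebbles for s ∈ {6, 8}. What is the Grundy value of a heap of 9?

Grundy values for subtraction set {6, 8}:
k:     0  1  2  3  4  5  6  7  8  9
g(k):  0  0  0  0  0  0  1  1  1  1
So g(9) = 1.

1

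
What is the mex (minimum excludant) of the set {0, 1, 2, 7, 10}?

The values 0, 1, 2 are all present; 3 is the first non-negative integer missing from the set.

3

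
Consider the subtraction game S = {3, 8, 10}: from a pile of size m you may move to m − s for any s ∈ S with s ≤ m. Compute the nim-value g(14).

2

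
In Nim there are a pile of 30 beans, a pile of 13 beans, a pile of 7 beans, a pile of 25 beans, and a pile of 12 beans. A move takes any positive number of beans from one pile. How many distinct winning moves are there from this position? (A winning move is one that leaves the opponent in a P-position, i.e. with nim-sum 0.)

3

Compute the nim-sum pairwise:
30 ⊕ 13 = 19
19 ⊕ 7 = 20
20 ⊕ 25 = 13
13 ⊕ 12 = 1
The overall nim-sum is X = 1. A pile of size p has a winning move iff p XOR X < p (reduce it to p XOR X).
  30: 30 XOR 1 = 31 ≥ 30 — no move.
  13: 13 XOR 1 = 12 < 13 — winning move (to 12).
  7: 7 XOR 1 = 6 < 7 — winning move (to 6).
  25: 25 XOR 1 = 24 < 25 — winning move (to 24).
  12: 12 XOR 1 = 13 ≥ 12 — no move.
That gives 3 winning moves.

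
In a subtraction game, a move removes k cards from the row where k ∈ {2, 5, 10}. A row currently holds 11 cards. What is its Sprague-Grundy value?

Compute g(0), g(1), … for moves {2, 5, 10}:
k:     0  1  2  3  4  5  6  7  8  9 10 11
g(k):  0  0  1  1  0  2  1  0  0  1  1  2
So g(11) = 2.

2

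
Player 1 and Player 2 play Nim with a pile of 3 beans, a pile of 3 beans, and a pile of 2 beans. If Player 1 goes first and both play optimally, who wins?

Player 1 wins

Bitwise XOR of the heap sizes:
  11  (3)
  11  (3)
  10  (2)
  --
  10  (2)
The nim-sum is 2 ≠ 0, so this is an N-position: the player to move can win; Player 1 has a winning move.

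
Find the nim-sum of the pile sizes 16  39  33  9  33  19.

Compute the nim-sum pairwise:
16 ⊕ 39 = 55
55 ⊕ 33 = 22
22 ⊕ 9 = 31
31 ⊕ 33 = 62
62 ⊕ 19 = 45

45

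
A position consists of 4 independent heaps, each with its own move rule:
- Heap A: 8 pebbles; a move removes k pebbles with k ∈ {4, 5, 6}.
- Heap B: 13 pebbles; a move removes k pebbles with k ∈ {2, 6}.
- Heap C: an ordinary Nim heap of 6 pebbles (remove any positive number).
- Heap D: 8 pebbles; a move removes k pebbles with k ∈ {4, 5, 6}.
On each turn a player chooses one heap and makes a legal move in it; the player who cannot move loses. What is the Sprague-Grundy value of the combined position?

6

For heap A, compute g(0), g(1), … with moves {4, 5, 6}:
k:     0  1  2  3  4  5  6  7  8
g(k):  0  0  0  0  1  1  1  1  2
So g(8) = 2.
Grundy values for heap B (subtraction set {2, 6}):
g(0) = mex{} = 0
g(1) = mex{} = 0
g(2) = mex{0} = 1
g(3) = mex{0} = 1
g(4) = mex{1} = 0
g(5) = mex{1} = 0
g(6) = mex{0} = 1
g(7) = mex{0} = 1
g(8) = mex{1} = 0
g(9) = mex{1} = 0
g(10) = mex{0} = 1
g(11) = mex{0} = 1
g(12) = mex{1} = 0
g(13) = mex{1} = 0
So g(13) = 0.
Heap C is a plain Nim heap of size 6, so its Grundy value is 6.
Build the Grundy sequence for heap D with g(k) = mex{g(k−s) : s ∈ {4, 5, 6}, s ≤ k}:
g(0) = mex{} = 0
g(1) = mex{} = 0
g(2) = mex{} = 0
g(3) = mex{} = 0
g(4) = mex{0} = 1
g(5) = mex{0} = 1
g(6) = mex{0} = 1
g(7) = mex{0} = 1
g(8) = mex{0,1} = 2
So g(8) = 2.
The value of a disjunctive sum is the nim-sum of the parts.
Combined value = 2 XOR 0 XOR 6 XOR 2 = 6.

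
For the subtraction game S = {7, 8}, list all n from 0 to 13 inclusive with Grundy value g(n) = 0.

Grundy values for subtraction set {7, 8}:
k:     0  1  2  3  4  5  6  7  8  9 10 11 12 13
g(k):  0  0  0  0  0  0  0  1  1  1  1  1  1  1
The P-positions (g = 0) in 0..13 are 0, 1, 2, 3, 4, 5, 6.

0, 1, 2, 3, 4, 5, 6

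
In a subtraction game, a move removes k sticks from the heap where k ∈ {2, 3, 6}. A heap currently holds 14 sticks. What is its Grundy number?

Grundy values for subtraction set {2, 3, 6}:
g(0) = mex{} = 0
g(1) = mex{} = 0
g(2) = mex{0} = 1
g(3) = mex{0} = 1
g(4) = mex{0,1} = 2
g(5) = mex{1} = 0
g(6) = mex{0,1,2} = 3
g(7) = mex{0,2} = 1
g(8) = mex{0,1,3} = 2
g(9) = mex{1,3} = 0
g(10) = mex{1,2} = 0
g(11) = mex{0,2} = 1
g(12) = mex{0,3} = 1
g(13) = mex{0,1} = 2
g(14) = mex{1,2} = 0
So g(14) = 0.

0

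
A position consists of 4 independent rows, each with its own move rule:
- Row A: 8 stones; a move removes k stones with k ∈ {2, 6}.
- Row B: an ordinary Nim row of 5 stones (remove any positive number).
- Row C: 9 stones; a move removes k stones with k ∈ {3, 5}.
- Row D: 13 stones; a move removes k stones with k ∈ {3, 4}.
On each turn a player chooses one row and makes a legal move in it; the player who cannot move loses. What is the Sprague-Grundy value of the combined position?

Grundy values for row A (subtraction set {2, 6}):
g(0) = mex{} = 0
g(1) = mex{} = 0
g(2) = mex{0} = 1
g(3) = mex{0} = 1
g(4) = mex{1} = 0
g(5) = mex{1} = 0
g(6) = mex{0} = 1
g(7) = mex{0} = 1
g(8) = mex{1} = 0
So g(8) = 0.
Row B is a plain Nim row of size 5, so its Grundy value is 5.
Grundy values for row C (subtraction set {3, 5}):
k:     0  1  2  3  4  5  6  7  8  9
g(k):  0  0  0  1  1  1  2  2  0  0
So g(9) = 0.
For row D, compute g(0), g(1), … with moves {3, 4}:
g(0) = mex{} = 0
g(1) = mex{} = 0
g(2) = mex{} = 0
g(3) = mex{0} = 1
g(4) = mex{0} = 1
g(5) = mex{0} = 1
g(6) = mex{0,1} = 2
g(7) = mex{1} = 0
g(8) = mex{1} = 0
g(9) = mex{1,2} = 0
g(10) = mex{0,2} = 1
g(11) = mex{0} = 1
g(12) = mex{0} = 1
g(13) = mex{0,1} = 2
So g(13) = 2.
By the Sprague-Grundy theorem, the Grundy value of a sum of independent games is the XOR of the component values.
Combined value = 0 XOR 5 XOR 0 XOR 2 = 7.

7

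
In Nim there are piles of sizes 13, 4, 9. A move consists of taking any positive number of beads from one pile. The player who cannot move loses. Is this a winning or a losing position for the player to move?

Compute the nim-sum pairwise:
13 ^ 4 = 9
9 ^ 9 = 0
The nim-sum is 0, so this is a P-position: the player to move is in a losing position under optimal play.

Losing position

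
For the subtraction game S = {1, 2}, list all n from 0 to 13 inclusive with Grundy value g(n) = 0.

Compute g(0), g(1), … for moves {1, 2}:
g(0) = mex{} = 0
g(1) = mex{0} = 1
g(2) = mex{0,1} = 2
g(3) = mex{1,2} = 0
g(4) = mex{0,2} = 1
g(5) = mex{0,1} = 2
g(6) = mex{1,2} = 0
g(7) = mex{0,2} = 1
g(8) = mex{0,1} = 2
g(9) = mex{1,2} = 0
g(10) = mex{0,2} = 1
g(11) = mex{0,1} = 2
g(12) = mex{1,2} = 0
g(13) = mex{0,2} = 1
The P-positions (g = 0) in 0..13 are 0, 3, 6, 9, 12.

0, 3, 6, 9, 12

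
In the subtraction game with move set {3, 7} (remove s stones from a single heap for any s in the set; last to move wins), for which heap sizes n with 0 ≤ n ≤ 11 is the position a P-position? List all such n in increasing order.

Grundy values for subtraction set {3, 7}:
g(0) = mex{} = 0
g(1) = mex{} = 0
g(2) = mex{} = 0
g(3) = mex{0} = 1
g(4) = mex{0} = 1
g(5) = mex{0} = 1
g(6) = mex{1} = 0
g(7) = mex{0,1} = 2
g(8) = mex{0,1} = 2
g(9) = mex{0} = 1
g(10) = mex{1,2} = 0
g(11) = mex{1,2} = 0
The P-positions (g = 0) in 0..11 are 0, 1, 2, 6, 10, 11.

0, 1, 2, 6, 10, 11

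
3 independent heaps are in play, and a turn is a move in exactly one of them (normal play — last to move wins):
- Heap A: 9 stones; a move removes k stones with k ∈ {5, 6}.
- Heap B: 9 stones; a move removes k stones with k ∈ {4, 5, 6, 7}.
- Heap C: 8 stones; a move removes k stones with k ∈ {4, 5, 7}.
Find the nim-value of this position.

1

Build the Grundy sequence for heap A with g(k) = mex{g(k−s) : s ∈ {5, 6}, s ≤ k}:
k:     0  1  2  3  4  5  6  7  8  9
g(k):  0  0  0  0  0  1  1  1  1  1
So g(9) = 1.
For heap B, compute g(0), g(1), … with moves {4, 5, 6, 7}:
g(0) = mex{} = 0
g(1) = mex{} = 0
g(2) = mex{} = 0
g(3) = mex{} = 0
g(4) = mex{0} = 1
g(5) = mex{0} = 1
g(6) = mex{0} = 1
g(7) = mex{0} = 1
g(8) = mex{0,1} = 2
g(9) = mex{0,1} = 2
So g(9) = 2.
For heap C, compute g(0), g(1), … with moves {4, 5, 7}:
k:     0  1  2  3  4  5  6  7  8
g(k):  0  0  0  0  1  1  1  1  2
So g(8) = 2.
The value of a disjunctive sum is the nim-sum of the parts.
Combined value = 1 XOR 2 XOR 2 = 1.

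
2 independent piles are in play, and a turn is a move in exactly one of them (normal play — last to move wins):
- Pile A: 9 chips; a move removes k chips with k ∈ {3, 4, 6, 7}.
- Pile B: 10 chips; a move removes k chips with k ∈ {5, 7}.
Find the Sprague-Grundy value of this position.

1

Build the Grundy sequence for pile A with g(k) = mex{g(k−s) : s ∈ {3, 4, 6, 7}, s ≤ k}:
k:     0  1  2  3  4  5  6  7  8  9
g(k):  0  0  0  1  1  1  2  2  2  3
So g(9) = 3.
For pile B, compute g(0), g(1), … with moves {5, 7}:
k:     0  1  2  3  4  5  6  7  8  9 10
g(k):  0  0  0  0  0  1  1  1  1  1  2
So g(10) = 2.
The value of a disjunctive sum is the nim-sum of the parts.
Combined value = 3 ⊕ 2 = 1.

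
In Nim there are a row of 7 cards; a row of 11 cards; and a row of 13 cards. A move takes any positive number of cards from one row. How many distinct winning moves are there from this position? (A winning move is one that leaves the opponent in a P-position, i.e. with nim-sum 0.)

3

Compute the nim-sum pairwise:
7 ⊕ 11 = 12
12 ⊕ 13 = 1
The overall nim-sum is X = 1. A row of size p has a winning move iff p XOR X < p (reduce it to p XOR X).
  7: 7 XOR 1 = 6 < 7 — winning move (to 6).
  11: 11 XOR 1 = 10 < 11 — winning move (to 10).
  13: 13 XOR 1 = 12 < 13 — winning move (to 12).
That gives 3 winning moves.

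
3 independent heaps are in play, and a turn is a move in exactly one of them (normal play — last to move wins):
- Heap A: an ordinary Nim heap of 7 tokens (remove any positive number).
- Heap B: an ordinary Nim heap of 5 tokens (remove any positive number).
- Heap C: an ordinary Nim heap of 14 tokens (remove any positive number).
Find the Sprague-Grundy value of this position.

12

Heap A is a plain Nim heap of size 7, so its Grundy value is 7.
Heap B is a plain Nim heap of size 5, so its Grundy value is 5.
Heap C is a plain Nim heap of size 14, so its Grundy value is 14.
By the Sprague-Grundy theorem, the Grundy value of a sum of independent games is the XOR of the component values.
Combined value = 7 ⊕ 5 ⊕ 14 = 12.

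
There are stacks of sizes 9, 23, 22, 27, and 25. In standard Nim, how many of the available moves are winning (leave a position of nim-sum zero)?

Compute the nim-sum pairwise:
9 ⊕ 23 = 30
30 ⊕ 22 = 8
8 ⊕ 27 = 19
19 ⊕ 25 = 10
The overall nim-sum is X = 10. A stack of size p has a winning move iff p XOR X < p (reduce it to p XOR X).
  9: 9 XOR 10 = 3 < 9 — winning move (to 3).
  23: 23 XOR 10 = 29 ≥ 23 — no move.
  22: 22 XOR 10 = 28 ≥ 22 — no move.
  27: 27 XOR 10 = 17 < 27 — winning move (to 17).
  25: 25 XOR 10 = 19 < 25 — winning move (to 19).
That gives 3 winning moves.

3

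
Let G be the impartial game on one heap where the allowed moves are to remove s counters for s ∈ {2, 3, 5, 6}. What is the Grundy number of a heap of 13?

2

Build the Grundy sequence with g(k) = mex{g(k−s) : s ∈ {2, 3, 5, 6}, s ≤ k}:
g(0) = mex{} = 0
g(1) = mex{} = 0
g(2) = mex{0} = 1
g(3) = mex{0} = 1
g(4) = mex{0,1} = 2
g(5) = mex{0,1} = 2
g(6) = mex{0,1,2} = 3
g(7) = mex{0,1,2} = 3
g(8) = mex{1,2,3} = 0
g(9) = mex{1,2,3} = 0
g(10) = mex{0,2,3} = 1
g(11) = mex{0,2,3} = 1
g(12) = mex{0,1,3} = 2
g(13) = mex{0,1,3} = 2
So g(13) = 2.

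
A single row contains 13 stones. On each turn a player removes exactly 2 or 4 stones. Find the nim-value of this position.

Build the Grundy sequence with g(k) = mex{g(k−s) : s ∈ {2, 4}, s ≤ k}:
k:     0  1  2  3  4  5  6  7  8  9 10 11 12 13
g(k):  0  0  1  1  2  2  0  0  1  1  2  2  0  0
So g(13) = 0.

0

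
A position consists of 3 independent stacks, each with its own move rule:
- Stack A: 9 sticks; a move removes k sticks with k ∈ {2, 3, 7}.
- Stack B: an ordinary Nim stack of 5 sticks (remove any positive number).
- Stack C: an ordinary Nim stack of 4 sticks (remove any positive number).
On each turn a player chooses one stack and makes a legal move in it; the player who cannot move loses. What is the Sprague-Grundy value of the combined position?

Grundy values for stack A (subtraction set {2, 3, 7}):
g(0) = mex{} = 0
g(1) = mex{} = 0
g(2) = mex{0} = 1
g(3) = mex{0} = 1
g(4) = mex{0,1} = 2
g(5) = mex{1} = 0
g(6) = mex{1,2} = 0
g(7) = mex{0,2} = 1
g(8) = mex{0} = 1
g(9) = mex{0,1} = 2
So g(9) = 2.
Stack B is a plain Nim stack of size 5, so its Grundy value is 5.
Stack C is a plain Nim stack of size 4, so its Grundy value is 4.
By the Sprague-Grundy theorem, the Grundy value of a sum of independent games is the XOR of the component values.
Combined value = 2 ⊕ 5 ⊕ 4 = 3.

3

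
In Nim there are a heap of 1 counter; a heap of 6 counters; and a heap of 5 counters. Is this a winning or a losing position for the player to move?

Compute the nim-sum pairwise:
1 ⊕ 6 = 7
7 ⊕ 5 = 2
The nim-sum is 2 ≠ 0, so this is an N-position: the player to move can win.

Winning position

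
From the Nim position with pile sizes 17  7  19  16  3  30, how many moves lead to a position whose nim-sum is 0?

1

Write each in binary and XOR column by column:
  10001  (17)
  00111  (7)
  10011  (19)
  10000  (16)
  00011  (3)
  11110  (30)
  -----
  01000  (8)
The overall nim-sum is X = 8. A pile of size p has a winning move iff p XOR X < p (reduce it to p XOR X).
  17: 17 XOR 8 = 25 ≥ 17 — no move.
  7: 7 XOR 8 = 15 ≥ 7 — no move.
  19: 19 XOR 8 = 27 ≥ 19 — no move.
  16: 16 XOR 8 = 24 ≥ 16 — no move.
  3: 3 XOR 8 = 11 ≥ 3 — no move.
  30: 30 XOR 8 = 22 < 30 — winning move (to 22).
That gives 1 winning move.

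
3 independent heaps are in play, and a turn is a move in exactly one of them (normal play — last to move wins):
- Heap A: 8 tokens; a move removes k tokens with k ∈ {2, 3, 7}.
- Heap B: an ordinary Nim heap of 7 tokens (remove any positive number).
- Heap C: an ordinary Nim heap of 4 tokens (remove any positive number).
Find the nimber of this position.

For heap A, compute g(0), g(1), … with moves {2, 3, 7}:
k:     0  1  2  3  4  5  6  7  8
g(k):  0  0  1  1  2  0  0  1  1
So g(8) = 1.
Heap B is a plain Nim heap of size 7, so its Grundy value is 7.
Heap C is a plain Nim heap of size 4, so its Grundy value is 4.
The value of a disjunctive sum is the nim-sum of the parts.
Combined value = 1 XOR 7 XOR 4 = 2.

2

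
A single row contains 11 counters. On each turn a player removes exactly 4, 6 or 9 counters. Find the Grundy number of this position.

2

Grundy values for subtraction set {4, 6, 9}:
g(0) = mex{} = 0
g(1) = mex{} = 0
g(2) = mex{} = 0
g(3) = mex{} = 0
g(4) = mex{0} = 1
g(5) = mex{0} = 1
g(6) = mex{0} = 1
g(7) = mex{0} = 1
g(8) = mex{0,1} = 2
g(9) = mex{0,1} = 2
g(10) = mex{0,1} = 2
g(11) = mex{0,1} = 2
So g(11) = 2.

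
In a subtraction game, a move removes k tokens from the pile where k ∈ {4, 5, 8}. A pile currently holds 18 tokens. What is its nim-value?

1

Compute g(0), g(1), … for moves {4, 5, 8}:
k:     0  1  2  3  4  5  6  7  8  9 10 11 12 13 14 15 16 17 18
g(k):  0  0  0  0  1  1  1  1  2  2  2  2  0  0  0  0  1  1  1
So g(18) = 1.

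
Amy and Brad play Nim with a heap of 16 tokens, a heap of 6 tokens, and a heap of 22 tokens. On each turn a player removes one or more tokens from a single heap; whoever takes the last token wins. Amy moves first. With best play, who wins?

Bitwise XOR of the heap sizes:
  10000  (16)
  00110  (6)
  10110  (22)
  -----
  00000  (0)
The nim-sum is 0, so this is a P-position: the player to move is in a losing position under optimal play; Amy is about to move from it and so loses — Brad wins.

Brad wins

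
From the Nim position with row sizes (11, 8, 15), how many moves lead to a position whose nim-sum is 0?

Compute the nim-sum pairwise:
11 XOR 8 = 3
3 XOR 15 = 12
The overall nim-sum is X = 12. A row of size p has a winning move iff p XOR X < p (reduce it to p XOR X).
  11: 11 XOR 12 = 7 < 11 — winning move (to 7).
  8: 8 XOR 12 = 4 < 8 — winning move (to 4).
  15: 15 XOR 12 = 3 < 15 — winning move (to 3).
That gives 3 winning moves.

3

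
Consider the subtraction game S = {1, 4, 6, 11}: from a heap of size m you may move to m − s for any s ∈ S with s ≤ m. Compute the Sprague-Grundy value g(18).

1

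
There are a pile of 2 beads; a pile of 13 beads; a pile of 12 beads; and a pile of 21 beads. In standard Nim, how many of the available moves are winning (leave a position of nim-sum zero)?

Bitwise XOR of the heap sizes:
  00010  (2)
  01101  (13)
  01100  (12)
  10101  (21)
  -----
  10110  (22)
The overall nim-sum is X = 22. A pile of size p has a winning move iff p XOR X < p (reduce it to p XOR X).
  2: 2 XOR 22 = 20 ≥ 2 — no move.
  13: 13 XOR 22 = 27 ≥ 13 — no move.
  12: 12 XOR 22 = 26 ≥ 12 — no move.
  21: 21 XOR 22 = 3 < 21 — winning move (to 3).
That gives 1 winning move.

1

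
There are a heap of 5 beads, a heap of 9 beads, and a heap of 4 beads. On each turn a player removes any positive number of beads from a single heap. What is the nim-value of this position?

Nim-sum: 5 XOR 9 XOR 4 = 8.

8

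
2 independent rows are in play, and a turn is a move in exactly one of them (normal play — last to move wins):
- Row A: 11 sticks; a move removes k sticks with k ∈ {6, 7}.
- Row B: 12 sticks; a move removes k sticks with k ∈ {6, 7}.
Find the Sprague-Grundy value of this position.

3

Build the Grundy sequence for row A with g(k) = mex{g(k−s) : s ∈ {6, 7}, s ≤ k}:
k:     0  1  2  3  4  5  6  7  8  9 10 11
g(k):  0  0  0  0  0  0  1  1  1  1  1  1
So g(11) = 1.
Grundy values for row B (subtraction set {6, 7}):
g(0) = mex{} = 0
g(1) = mex{} = 0
g(2) = mex{} = 0
g(3) = mex{} = 0
g(4) = mex{} = 0
g(5) = mex{} = 0
g(6) = mex{0} = 1
g(7) = mex{0} = 1
g(8) = mex{0} = 1
g(9) = mex{0} = 1
g(10) = mex{0} = 1
g(11) = mex{0} = 1
g(12) = mex{0,1} = 2
So g(12) = 2.
By the Sprague-Grundy theorem, the Grundy value of a sum of independent games is the XOR of the component values.
Combined value = 1 XOR 2 = 3.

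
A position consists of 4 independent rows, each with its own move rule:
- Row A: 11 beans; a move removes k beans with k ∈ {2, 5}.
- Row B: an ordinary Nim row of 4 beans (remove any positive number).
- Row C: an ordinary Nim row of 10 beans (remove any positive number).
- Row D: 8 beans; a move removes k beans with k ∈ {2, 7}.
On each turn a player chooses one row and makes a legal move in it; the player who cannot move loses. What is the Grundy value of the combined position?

Build the Grundy sequence for row A with g(k) = mex{g(k−s) : s ∈ {2, 5}, s ≤ k}:
k:     0  1  2  3  4  5  6  7  8  9 10 11
g(k):  0  0  1  1  0  2  1  0  0  1  1  0
So g(11) = 0.
Row B is a plain Nim row of size 4, so its Grundy value is 4.
Row C is a plain Nim row of size 10, so its Grundy value is 10.
Build the Grundy sequence for row D with g(k) = mex{g(k−s) : s ∈ {2, 7}, s ≤ k}:
g(0) = mex{} = 0
g(1) = mex{} = 0
g(2) = mex{0} = 1
g(3) = mex{0} = 1
g(4) = mex{1} = 0
g(5) = mex{1} = 0
g(6) = mex{0} = 1
g(7) = mex{0} = 1
g(8) = mex{0,1} = 2
So g(8) = 2.
The value of a disjunctive sum is the nim-sum of the parts.
Combined value = 0 ⊕ 4 ⊕ 10 ⊕ 2 = 12.

12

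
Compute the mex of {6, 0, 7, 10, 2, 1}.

3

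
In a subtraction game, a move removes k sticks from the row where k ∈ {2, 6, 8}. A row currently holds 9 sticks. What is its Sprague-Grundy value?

2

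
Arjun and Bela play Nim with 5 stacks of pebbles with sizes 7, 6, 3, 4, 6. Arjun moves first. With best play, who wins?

Compute the nim-sum pairwise:
7 XOR 6 = 1
1 XOR 3 = 2
2 XOR 4 = 6
6 XOR 6 = 0
The nim-sum is 0, so this is a P-position: the player to move is in a losing position under optimal play; Arjun is about to move from it and so loses — Bela wins.

Bela wins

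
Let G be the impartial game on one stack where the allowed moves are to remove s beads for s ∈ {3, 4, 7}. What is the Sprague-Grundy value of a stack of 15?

1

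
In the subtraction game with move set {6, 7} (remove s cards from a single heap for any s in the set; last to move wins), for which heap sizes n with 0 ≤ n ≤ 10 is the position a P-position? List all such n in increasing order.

Build the Grundy sequence with g(k) = mex{g(k−s) : s ∈ {6, 7}, s ≤ k}:
k:     0  1  2  3  4  5  6  7  8  9 10
g(k):  0  0  0  0  0  0  1  1  1  1  1
The P-positions (g = 0) in 0..10 are 0, 1, 2, 3, 4, 5.

0, 1, 2, 3, 4, 5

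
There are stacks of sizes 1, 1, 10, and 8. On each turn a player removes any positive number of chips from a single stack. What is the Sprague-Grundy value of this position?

Nim-sum: 1 ^ 1 ^ 10 ^ 8 = 2.

2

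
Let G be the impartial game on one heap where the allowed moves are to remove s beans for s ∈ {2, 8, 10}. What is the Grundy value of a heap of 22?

Build the Grundy sequence with g(k) = mex{g(k−s) : s ∈ {2, 8, 10}, s ≤ k}:
k:     0  1  2  3  4  5  6  7  8  9 10 11 12 13 14 15 16 17 18 19 20 21 22
g(k):  0  0  1  1  0  0  1  1  2  2  3  3  2  2  3  3  0  0  1  1  0  0  1
So g(22) = 1.

1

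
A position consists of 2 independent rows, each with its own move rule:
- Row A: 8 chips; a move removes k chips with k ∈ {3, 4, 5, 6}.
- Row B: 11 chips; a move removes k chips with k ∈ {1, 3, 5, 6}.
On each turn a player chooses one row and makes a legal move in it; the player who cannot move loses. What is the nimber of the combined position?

Grundy values for row A (subtraction set {3, 4, 5, 6}):
g(0) = mex{} = 0
g(1) = mex{} = 0
g(2) = mex{} = 0
g(3) = mex{0} = 1
g(4) = mex{0} = 1
g(5) = mex{0} = 1
g(6) = mex{0,1} = 2
g(7) = mex{0,1} = 2
g(8) = mex{0,1} = 2
So g(8) = 2.
Build the Grundy sequence for row B with g(k) = mex{g(k−s) : s ∈ {1, 3, 5, 6}, s ≤ k}:
g(0) = mex{} = 0
g(1) = mex{0} = 1
g(2) = mex{1} = 0
g(3) = mex{0} = 1
g(4) = mex{1} = 0
g(5) = mex{0} = 1
g(6) = mex{0,1} = 2
g(7) = mex{0,1,2} = 3
g(8) = mex{0,1,3} = 2
g(9) = mex{0,1,2} = 3
g(10) = mex{0,1,3} = 2
g(11) = mex{1,2} = 0
So g(11) = 0.
By the Sprague-Grundy theorem, the Grundy value of a sum of independent games is the XOR of the component values.
Combined value = 2 XOR 0 = 2.

2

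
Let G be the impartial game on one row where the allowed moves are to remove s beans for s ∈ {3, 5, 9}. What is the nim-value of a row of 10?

3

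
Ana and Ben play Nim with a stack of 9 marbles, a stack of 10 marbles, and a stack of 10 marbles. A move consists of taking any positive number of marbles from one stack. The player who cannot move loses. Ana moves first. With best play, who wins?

Ana wins

Compute the nim-sum pairwise:
9 ⊕ 10 = 3
3 ⊕ 10 = 9
The nim-sum is 9 ≠ 0, so this is an N-position: the player to move can win; Ana has a winning move.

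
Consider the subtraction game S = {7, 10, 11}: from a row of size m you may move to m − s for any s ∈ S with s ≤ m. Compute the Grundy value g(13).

Build the Grundy sequence with g(k) = mex{g(k−s) : s ∈ {7, 10, 11}, s ≤ k}:
k:     0  1  2  3  4  5  6  7  8  9 10 11 12 13
g(k):  0  0  0  0  0  0  0  1  1  1  1  1  1  1
So g(13) = 1.

1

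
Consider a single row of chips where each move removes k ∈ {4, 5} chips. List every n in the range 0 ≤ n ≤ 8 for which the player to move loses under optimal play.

0, 1, 2, 3

Compute g(0), g(1), … for moves {4, 5}:
g(0) = mex{} = 0
g(1) = mex{} = 0
g(2) = mex{} = 0
g(3) = mex{} = 0
g(4) = mex{0} = 1
g(5) = mex{0} = 1
g(6) = mex{0} = 1
g(7) = mex{0} = 1
g(8) = mex{0,1} = 2
The P-positions (g = 0) in 0..8 are 0, 1, 2, 3.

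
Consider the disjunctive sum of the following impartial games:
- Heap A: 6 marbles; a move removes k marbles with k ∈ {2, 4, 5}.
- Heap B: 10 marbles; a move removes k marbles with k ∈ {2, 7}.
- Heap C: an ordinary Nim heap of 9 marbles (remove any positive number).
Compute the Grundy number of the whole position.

10

Build the Grundy sequence for heap A with g(k) = mex{g(k−s) : s ∈ {2, 4, 5}, s ≤ k}:
k:     0  1  2  3  4  5  6
g(k):  0  0  1  1  2  2  3
So g(6) = 3.
Grundy values for heap B (subtraction set {2, 7}):
g(0) = mex{} = 0
g(1) = mex{} = 0
g(2) = mex{0} = 1
g(3) = mex{0} = 1
g(4) = mex{1} = 0
g(5) = mex{1} = 0
g(6) = mex{0} = 1
g(7) = mex{0} = 1
g(8) = mex{0,1} = 2
g(9) = mex{1} = 0
g(10) = mex{1,2} = 0
So g(10) = 0.
Heap C is a plain Nim heap of size 9, so its Grundy value is 9.
The value of a disjunctive sum is the nim-sum of the parts.
Combined value = 3 XOR 0 XOR 9 = 10.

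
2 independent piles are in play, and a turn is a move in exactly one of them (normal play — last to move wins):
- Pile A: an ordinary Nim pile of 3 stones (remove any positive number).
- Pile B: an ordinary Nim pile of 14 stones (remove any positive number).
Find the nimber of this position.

13

Pile A is a plain Nim pile of size 3, so its Grundy value is 3.
Pile B is a plain Nim pile of size 14, so its Grundy value is 14.
The value of a disjunctive sum is the nim-sum of the parts.
Combined value = 3 XOR 14 = 13.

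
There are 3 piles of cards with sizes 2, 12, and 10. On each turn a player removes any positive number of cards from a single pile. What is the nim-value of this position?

4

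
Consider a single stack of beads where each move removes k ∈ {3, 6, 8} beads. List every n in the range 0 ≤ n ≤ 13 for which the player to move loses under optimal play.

0, 1, 2, 11, 12, 13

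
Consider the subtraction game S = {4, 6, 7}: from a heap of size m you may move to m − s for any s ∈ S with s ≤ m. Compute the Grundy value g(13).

Compute g(0), g(1), … for moves {4, 6, 7}:
g(0) = mex{} = 0
g(1) = mex{} = 0
g(2) = mex{} = 0
g(3) = mex{} = 0
g(4) = mex{0} = 1
g(5) = mex{0} = 1
g(6) = mex{0} = 1
g(7) = mex{0} = 1
g(8) = mex{0,1} = 2
g(9) = mex{0,1} = 2
g(10) = mex{0,1} = 2
g(11) = mex{1} = 0
g(12) = mex{1,2} = 0
g(13) = mex{1,2} = 0
So g(13) = 0.

0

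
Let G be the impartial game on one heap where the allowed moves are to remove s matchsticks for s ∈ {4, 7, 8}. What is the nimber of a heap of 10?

2

Build the Grundy sequence with g(k) = mex{g(k−s) : s ∈ {4, 7, 8}, s ≤ k}:
k:     0  1  2  3  4  5  6  7  8  9 10
g(k):  0  0  0  0  1  1  1  1  2  2  2
So g(10) = 2.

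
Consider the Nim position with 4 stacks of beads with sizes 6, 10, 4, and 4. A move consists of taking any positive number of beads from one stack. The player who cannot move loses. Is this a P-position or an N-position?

N-position

In binary:
  0110  (6)
  1010  (10)
  0100  (4)
  0100  (4)
  ----
  1100  (12)
The nim-sum is 12 ≠ 0, so this is an N-position: the player to move can win.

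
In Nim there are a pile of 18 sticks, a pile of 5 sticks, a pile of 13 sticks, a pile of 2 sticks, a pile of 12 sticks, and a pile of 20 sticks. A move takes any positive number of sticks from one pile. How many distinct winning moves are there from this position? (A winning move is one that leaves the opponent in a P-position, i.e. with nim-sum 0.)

0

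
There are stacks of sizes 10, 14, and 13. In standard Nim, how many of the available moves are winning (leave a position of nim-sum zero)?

Compute the nim-sum pairwise:
10 XOR 14 = 4
4 XOR 13 = 9
The overall nim-sum is X = 9. A stack of size p has a winning move iff p XOR X < p (reduce it to p XOR X).
  10: 10 XOR 9 = 3 < 10 — winning move (to 3).
  14: 14 XOR 9 = 7 < 14 — winning move (to 7).
  13: 13 XOR 9 = 4 < 13 — winning move (to 4).
That gives 3 winning moves.

3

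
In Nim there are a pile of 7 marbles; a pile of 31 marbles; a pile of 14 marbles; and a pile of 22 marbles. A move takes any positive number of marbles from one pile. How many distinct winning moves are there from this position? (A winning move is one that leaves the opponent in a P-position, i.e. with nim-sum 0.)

0

In binary:
  00111  (7)
  11111  (31)
  01110  (14)
  10110  (22)
  -----
  00000  (0)
The nim-sum is already 0, so every move leaves a nonzero nim-sum — there are no winning moves.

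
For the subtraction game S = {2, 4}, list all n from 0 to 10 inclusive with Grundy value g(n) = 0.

Compute g(0), g(1), … for moves {2, 4}:
k:     0  1  2  3  4  5  6  7  8  9 10
g(k):  0  0  1  1  2  2  0  0  1  1  2
The P-positions (g = 0) in 0..10 are 0, 1, 6, 7.

0, 1, 6, 7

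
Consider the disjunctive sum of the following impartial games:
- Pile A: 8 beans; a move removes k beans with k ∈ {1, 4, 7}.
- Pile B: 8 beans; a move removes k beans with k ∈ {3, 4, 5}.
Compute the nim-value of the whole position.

For pile A, compute g(0), g(1), … with moves {1, 4, 7}:
k:     0  1  2  3  4  5  6  7  8
g(k):  0  1  0  1  2  0  1  2  0
So g(8) = 0.
For pile B, compute g(0), g(1), … with moves {3, 4, 5}:
g(0) = mex{} = 0
g(1) = mex{} = 0
g(2) = mex{} = 0
g(3) = mex{0} = 1
g(4) = mex{0} = 1
g(5) = mex{0} = 1
g(6) = mex{0,1} = 2
g(7) = mex{0,1} = 2
g(8) = mex{1} = 0
So g(8) = 0.
By the Sprague-Grundy theorem, the Grundy value of a sum of independent games is the XOR of the component values.
Combined value = 0 XOR 0 = 0.

0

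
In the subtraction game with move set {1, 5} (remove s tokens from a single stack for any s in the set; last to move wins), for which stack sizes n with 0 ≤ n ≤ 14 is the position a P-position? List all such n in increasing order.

0, 2, 4, 6, 8, 10, 12, 14

Compute g(0), g(1), … for moves {1, 5}:
g(0) = mex{} = 0
g(1) = mex{0} = 1
g(2) = mex{1} = 0
g(3) = mex{0} = 1
g(4) = mex{1} = 0
g(5) = mex{0} = 1
g(6) = mex{1} = 0
g(7) = mex{0} = 1
g(8) = mex{1} = 0
g(9) = mex{0} = 1
g(10) = mex{1} = 0
g(11) = mex{0} = 1
g(12) = mex{1} = 0
g(13) = mex{0} = 1
g(14) = mex{1} = 0
The P-positions (g = 0) in 0..14 are 0, 2, 4, 6, 8, 10, 12, 14.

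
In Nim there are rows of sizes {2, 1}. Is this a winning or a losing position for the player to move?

Winning position

Nim-sum: 2 ^ 1 = 3.
The nim-sum is 3 ≠ 0, so this is an N-position: the player to move can win.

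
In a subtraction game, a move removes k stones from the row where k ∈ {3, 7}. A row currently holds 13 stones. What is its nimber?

Grundy values for subtraction set {3, 7}:
g(0) = mex{} = 0
g(1) = mex{} = 0
g(2) = mex{} = 0
g(3) = mex{0} = 1
g(4) = mex{0} = 1
g(5) = mex{0} = 1
g(6) = mex{1} = 0
g(7) = mex{0,1} = 2
g(8) = mex{0,1} = 2
g(9) = mex{0} = 1
g(10) = mex{1,2} = 0
g(11) = mex{1,2} = 0
g(12) = mex{1} = 0
g(13) = mex{0} = 1
So g(13) = 1.

1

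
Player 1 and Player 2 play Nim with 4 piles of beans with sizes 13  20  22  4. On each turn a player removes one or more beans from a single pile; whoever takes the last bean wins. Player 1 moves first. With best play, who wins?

Player 1 wins

Compute the nim-sum pairwise:
13 ⊕ 20 = 25
25 ⊕ 22 = 15
15 ⊕ 4 = 11
The nim-sum is 11 ≠ 0, so this is an N-position: the player to move can win; Player 1 has a winning move.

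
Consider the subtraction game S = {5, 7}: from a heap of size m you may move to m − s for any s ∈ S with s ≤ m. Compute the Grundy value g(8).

1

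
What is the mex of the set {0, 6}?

1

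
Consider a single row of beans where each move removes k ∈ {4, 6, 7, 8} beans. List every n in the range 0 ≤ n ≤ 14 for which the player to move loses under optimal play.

Compute g(0), g(1), … for moves {4, 6, 7, 8}:
k:     0  1  2  3  4  5  6  7  8  9 10 11 12 13 14
g(k):  0  0  0  0  1  1  1  1  2  2  2  2  0  0  0
The P-positions (g = 0) in 0..14 are 0, 1, 2, 3, 12, 13, 14.

0, 1, 2, 3, 12, 13, 14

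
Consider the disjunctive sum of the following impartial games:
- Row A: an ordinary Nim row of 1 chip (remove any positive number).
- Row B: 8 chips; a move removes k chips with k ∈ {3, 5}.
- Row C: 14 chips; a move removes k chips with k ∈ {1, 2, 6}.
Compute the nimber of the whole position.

1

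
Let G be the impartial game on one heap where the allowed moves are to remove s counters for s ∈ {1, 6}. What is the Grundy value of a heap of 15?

1

Grundy values for subtraction set {1, 6}:
k:     0  1  2  3  4  5  6  7  8  9 10 11 12 13 14 15
g(k):  0  1  0  1  0  1  2  0  1  0  1  0  1  2  0  1
So g(15) = 1.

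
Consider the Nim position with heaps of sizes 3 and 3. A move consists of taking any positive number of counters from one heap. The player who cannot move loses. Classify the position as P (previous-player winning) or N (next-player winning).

P-position

Compute the nim-sum pairwise:
3 ^ 3 = 0
The nim-sum is 0, so this is a P-position: the player to move is in a losing position under optimal play.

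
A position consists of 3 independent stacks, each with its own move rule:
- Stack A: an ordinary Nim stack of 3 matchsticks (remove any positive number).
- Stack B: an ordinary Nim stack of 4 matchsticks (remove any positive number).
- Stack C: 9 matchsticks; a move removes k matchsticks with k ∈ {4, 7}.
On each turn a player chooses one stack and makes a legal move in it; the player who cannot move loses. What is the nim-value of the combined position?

Stack A is a plain Nim stack of size 3, so its Grundy value is 3.
Stack B is a plain Nim stack of size 4, so its Grundy value is 4.
Build the Grundy sequence for stack C with g(k) = mex{g(k−s) : s ∈ {4, 7}, s ≤ k}:
k:     0  1  2  3  4  5  6  7  8  9
g(k):  0  0  0  0  1  1  1  1  2  2
So g(9) = 2.
By the Sprague-Grundy theorem, the Grundy value of a sum of independent games is the XOR of the component values.
Combined value = 3 ⊕ 4 ⊕ 2 = 5.

5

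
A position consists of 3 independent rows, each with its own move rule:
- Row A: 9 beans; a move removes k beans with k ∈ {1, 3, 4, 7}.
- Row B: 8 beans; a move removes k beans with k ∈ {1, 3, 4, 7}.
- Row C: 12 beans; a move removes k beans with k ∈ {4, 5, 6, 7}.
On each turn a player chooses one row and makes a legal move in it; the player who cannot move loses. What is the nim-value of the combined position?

1

Grundy values for row A (subtraction set {1, 3, 4, 7}):
g(0) = mex{} = 0
g(1) = mex{0} = 1
g(2) = mex{1} = 0
g(3) = mex{0} = 1
g(4) = mex{0,1} = 2
g(5) = mex{0,1,2} = 3
g(6) = mex{0,1,3} = 2
g(7) = mex{0,1,2} = 3
g(8) = mex{1,2,3} = 0
g(9) = mex{0,2,3} = 1
So g(9) = 1.
Grundy values for row B (subtraction set {1, 3, 4, 7}):
g(0) = mex{} = 0
g(1) = mex{0} = 1
g(2) = mex{1} = 0
g(3) = mex{0} = 1
g(4) = mex{0,1} = 2
g(5) = mex{0,1,2} = 3
g(6) = mex{0,1,3} = 2
g(7) = mex{0,1,2} = 3
g(8) = mex{1,2,3} = 0
So g(8) = 0.
Build the Grundy sequence for row C with g(k) = mex{g(k−s) : s ∈ {4, 5, 6, 7}, s ≤ k}:
k:     0  1  2  3  4  5  6  7  8  9 10 11 12
g(k):  0  0  0  0  1  1  1  1  2  2  2  0  0
So g(12) = 0.
The value of a disjunctive sum is the nim-sum of the parts.
Combined value = 1 XOR 0 XOR 0 = 1.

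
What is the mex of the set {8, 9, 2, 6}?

0 is not in the set, so the mex is 0.

0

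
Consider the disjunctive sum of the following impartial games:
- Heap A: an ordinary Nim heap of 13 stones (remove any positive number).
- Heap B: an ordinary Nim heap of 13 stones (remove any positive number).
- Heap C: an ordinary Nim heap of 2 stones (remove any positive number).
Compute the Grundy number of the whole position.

Heap A is a plain Nim heap of size 13, so its Grundy value is 13.
Heap B is a plain Nim heap of size 13, so its Grundy value is 13.
Heap C is a plain Nim heap of size 2, so its Grundy value is 2.
The value of a disjunctive sum is the nim-sum of the parts.
Combined value = 13 ⊕ 13 ⊕ 2 = 2.

2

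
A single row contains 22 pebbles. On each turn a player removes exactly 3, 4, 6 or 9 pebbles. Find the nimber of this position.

3

Compute g(0), g(1), … for moves {3, 4, 6, 9}:
k:     0  1  2  3  4  5  6  7  8  9 10 11 12 13 14 15 16 17 18 19 20 21 22
g(k):  0  0  0  1  1  1  2  2  2  3  3  3  0  0  0  1  1  1  2  2  2  3  3
So g(22) = 3.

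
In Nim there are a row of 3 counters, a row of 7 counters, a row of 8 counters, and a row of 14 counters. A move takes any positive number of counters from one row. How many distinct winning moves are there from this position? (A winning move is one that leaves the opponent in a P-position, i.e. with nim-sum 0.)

3

Write each in binary and XOR column by column:
  0011  (3)
  0111  (7)
  1000  (8)
  1110  (14)
  ----
  0010  (2)
The overall nim-sum is X = 2. A row of size p has a winning move iff p XOR X < p (reduce it to p XOR X).
  3: 3 XOR 2 = 1 < 3 — winning move (to 1).
  7: 7 XOR 2 = 5 < 7 — winning move (to 5).
  8: 8 XOR 2 = 10 ≥ 8 — no move.
  14: 14 XOR 2 = 12 < 14 — winning move (to 12).
That gives 3 winning moves.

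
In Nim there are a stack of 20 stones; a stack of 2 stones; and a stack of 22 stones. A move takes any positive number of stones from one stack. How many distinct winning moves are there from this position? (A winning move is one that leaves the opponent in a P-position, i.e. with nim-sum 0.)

Write each in binary and XOR column by column:
  10100  (20)
  00010  (2)
  10110  (22)
  -----
  00000  (0)
The nim-sum is already 0, so every move leaves a nonzero nim-sum — there are no winning moves.

0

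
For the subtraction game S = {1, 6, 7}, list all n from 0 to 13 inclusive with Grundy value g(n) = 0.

0, 2, 4, 12

Build the Grundy sequence with g(k) = mex{g(k−s) : s ∈ {1, 6, 7}, s ≤ k}:
k:     0  1  2  3  4  5  6  7  8  9 10 11 12 13
g(k):  0  1  0  1  0  1  2  3  2  3  2  3  0  1
The P-positions (g = 0) in 0..13 are 0, 2, 4, 12.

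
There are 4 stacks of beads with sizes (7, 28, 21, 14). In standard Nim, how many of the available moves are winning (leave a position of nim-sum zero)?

0

Compute the nim-sum pairwise:
7 ⊕ 28 = 27
27 ⊕ 21 = 14
14 ⊕ 14 = 0
The nim-sum is already 0, so every move leaves a nonzero nim-sum — there are no winning moves.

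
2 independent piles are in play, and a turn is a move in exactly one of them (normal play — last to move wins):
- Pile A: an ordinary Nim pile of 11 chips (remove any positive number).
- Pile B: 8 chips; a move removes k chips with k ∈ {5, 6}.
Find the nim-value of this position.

Pile A is a plain Nim pile of size 11, so its Grundy value is 11.
Grundy values for pile B (subtraction set {5, 6}):
g(0) = mex{} = 0
g(1) = mex{} = 0
g(2) = mex{} = 0
g(3) = mex{} = 0
g(4) = mex{} = 0
g(5) = mex{0} = 1
g(6) = mex{0} = 1
g(7) = mex{0} = 1
g(8) = mex{0} = 1
So g(8) = 1.
By the Sprague-Grundy theorem, the Grundy value of a sum of independent games is the XOR of the component values.
Combined value = 11 XOR 1 = 10.

10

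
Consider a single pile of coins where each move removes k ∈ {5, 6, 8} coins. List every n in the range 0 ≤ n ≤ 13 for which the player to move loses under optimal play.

Grundy values for subtraction set {5, 6, 8}:
k:     0  1  2  3  4  5  6  7  8  9 10 11 12 13
g(k):  0  0  0  0  0  1  1  1  1  1  2  2  2  0
The P-positions (g = 0) in 0..13 are 0, 1, 2, 3, 4, 13.

0, 1, 2, 3, 4, 13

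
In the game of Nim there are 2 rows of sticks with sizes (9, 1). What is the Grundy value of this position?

8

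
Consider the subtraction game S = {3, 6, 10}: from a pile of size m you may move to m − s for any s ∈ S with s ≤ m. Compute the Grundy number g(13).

0

Build the Grundy sequence with g(k) = mex{g(k−s) : s ∈ {3, 6, 10}, s ≤ k}:
g(0) = mex{} = 0
g(1) = mex{} = 0
g(2) = mex{} = 0
g(3) = mex{0} = 1
g(4) = mex{0} = 1
g(5) = mex{0} = 1
g(6) = mex{0,1} = 2
g(7) = mex{0,1} = 2
g(8) = mex{0,1} = 2
g(9) = mex{1,2} = 0
g(10) = mex{0,1,2} = 3
g(11) = mex{0,1,2} = 3
g(12) = mex{0,2} = 1
g(13) = mex{1,2,3} = 0
So g(13) = 0.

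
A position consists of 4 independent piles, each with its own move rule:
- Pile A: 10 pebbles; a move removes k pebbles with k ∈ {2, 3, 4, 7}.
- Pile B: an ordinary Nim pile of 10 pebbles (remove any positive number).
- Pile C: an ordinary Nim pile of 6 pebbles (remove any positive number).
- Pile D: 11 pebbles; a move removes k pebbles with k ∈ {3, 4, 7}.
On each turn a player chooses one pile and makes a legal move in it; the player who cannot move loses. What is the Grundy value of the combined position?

14

Build the Grundy sequence for pile A with g(k) = mex{g(k−s) : s ∈ {2, 3, 4, 7}, s ≤ k}:
k:     0  1  2  3  4  5  6  7  8  9 10
g(k):  0  0  1  1  2  2  0  3  1  4  2
So g(10) = 2.
Pile B is a plain Nim pile of size 10, so its Grundy value is 10.
Pile C is a plain Nim pile of size 6, so its Grundy value is 6.
Grundy values for pile D (subtraction set {3, 4, 7}):
k:     0  1  2  3  4  5  6  7  8  9 10 11
g(k):  0  0  0  1  1  1  2  2  2  3  0  0
So g(11) = 0.
By the Sprague-Grundy theorem, the Grundy value of a sum of independent games is the XOR of the component values.
Combined value = 2 ⊕ 10 ⊕ 6 ⊕ 0 = 14.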